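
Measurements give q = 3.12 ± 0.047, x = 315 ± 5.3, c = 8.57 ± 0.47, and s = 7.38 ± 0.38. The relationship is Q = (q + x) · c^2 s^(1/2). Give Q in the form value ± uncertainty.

63500 ± 7230

Let u = q + x = 318. δu = √(δq² + δx²) = √(0.00221 + 28.1) = 5.30, so δu/u = 0.0167.
Q is then a monomial in u, c, s:
δQ/Q = √((δu/u)² + (2·δc/c)² + (½·δs/s)²) = √(0.000278 + 0.0120 + 0.000663) = 0.114
Q = 63500, so δQ = 0.114 × 63500 = 7230.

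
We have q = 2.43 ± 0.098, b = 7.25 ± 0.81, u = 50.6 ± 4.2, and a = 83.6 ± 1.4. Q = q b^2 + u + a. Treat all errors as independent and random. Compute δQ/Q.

0.112

Let p = q·b^2 = 128. δp/p = √((1·δq/q)² + (2·δb/b)²) = √(0.00163 + 0.0499) = 0.227, so δp = 29.0.
Q = p + u + a: δQ = √(δp² + δu² + δa²) = √(841 + 17.6 + 1.96) = 29.3
Q = 262, so δQ/Q = 29.3/262 = 0.112.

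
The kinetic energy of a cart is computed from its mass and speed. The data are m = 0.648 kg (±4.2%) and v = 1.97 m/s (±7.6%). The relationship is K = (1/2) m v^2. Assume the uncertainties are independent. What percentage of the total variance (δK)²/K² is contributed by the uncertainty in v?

(δK/K)² = (1·δm/m)² + (2·δv/v)²
  m term: (1×0.0420)² = 0.00176
  v term: (2×0.0760)² = 0.0231
Total = 0.0249. Share from v = 0.0231/0.0249 = 0.929.

92.9%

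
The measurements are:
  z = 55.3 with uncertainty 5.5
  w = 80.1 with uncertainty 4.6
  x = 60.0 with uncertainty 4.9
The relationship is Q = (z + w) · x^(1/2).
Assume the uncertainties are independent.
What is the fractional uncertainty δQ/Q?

Let u = z + w = 135. δu = √(δz² + δw²) = √(30.2 + 21.2) = 7.17, so δu/u = 0.0530.
Q is then a monomial in u, x:
δQ/Q = √((δu/u)² + (½·δx/x)²) = √(0.00280 + 0.00167) = 0.0669

0.0669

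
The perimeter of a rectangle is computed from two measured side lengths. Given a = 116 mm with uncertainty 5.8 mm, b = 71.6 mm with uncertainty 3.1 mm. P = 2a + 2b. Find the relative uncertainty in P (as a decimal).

0.0351

Sums and differences: (δP)² = Σ (cᵢ δxᵢ)².
  (2·δa)² = 135;  (2·δb)² = 38.4
δP = √(173) = 13.2 mm
P = 375 mm, so δP/P = 13.2/375 = 0.0351.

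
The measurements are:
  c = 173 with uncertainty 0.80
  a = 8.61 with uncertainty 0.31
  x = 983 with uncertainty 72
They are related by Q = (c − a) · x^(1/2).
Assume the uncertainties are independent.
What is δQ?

Let u = c − a = 164. δu = √(δc² + δa²) = √(0.640 + 0.0961) = 0.858, so δu/u = 0.00522.
Q is then a monomial in u, x:
δQ/Q = √((δu/u)² + (½·δx/x)²) = √(2.72e-05 + 0.00134) = 0.0370
Q = 5150, so δQ = 0.0370 × 5150 = 191.

191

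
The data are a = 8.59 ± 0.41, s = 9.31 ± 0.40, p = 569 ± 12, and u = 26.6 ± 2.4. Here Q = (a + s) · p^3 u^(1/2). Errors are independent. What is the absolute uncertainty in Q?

Let w = a + s = 17.9. δw = √(δa² + δs²) = √(0.168 + 0.160) = 0.573, so δw/w = 0.0320.
Q is then a monomial in w, p, u:
δQ/Q = √((δw/w)² + (3·δp/p)² + (½·δu/u)²) = √(0.00102 + 0.00400 + 0.00204) = 0.0840
Q = 1.7e+10, so δQ = 0.0840 × 1.7e+10 = 1.43e+09.

1.43e+09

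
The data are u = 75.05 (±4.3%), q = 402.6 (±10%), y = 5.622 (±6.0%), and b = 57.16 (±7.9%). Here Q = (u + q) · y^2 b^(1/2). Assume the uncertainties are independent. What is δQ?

Let w = u + q = 477.7. δw = √(δu² + δq²) = √(10.4 + 1620) = 40.4, so δw/w = 0.0846.
Q is then a monomial in w, y, b:
δQ/Q = √((δw/w)² + (2·δy/y)² + (½·δb/b)²) = √(0.00715 + 0.0144 + 0.00156) = 0.152
Q = 114100, so δQ = 0.152 × 114100 = 17400.

17400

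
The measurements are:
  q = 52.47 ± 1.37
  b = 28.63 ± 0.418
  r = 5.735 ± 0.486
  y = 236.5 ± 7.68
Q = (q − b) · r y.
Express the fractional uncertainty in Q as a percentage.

10.9%

Let u = q − b = 23.84. δu = √(δq² + δb²) = √(1.88 + 0.175) = 1.43, so δu/u = 0.0601.
Q is then a monomial in u, r, y:
δQ/Q = √((δu/u)² + (1·δr/r)² + (1·δy/y)²) = √(0.00361 + 0.00718 + 0.00105) = 0.109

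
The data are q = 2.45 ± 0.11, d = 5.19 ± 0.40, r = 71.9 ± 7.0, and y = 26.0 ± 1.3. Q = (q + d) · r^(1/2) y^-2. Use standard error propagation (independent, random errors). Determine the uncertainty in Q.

Let u = q + d = 7.64. δu = √(δq² + δd²) = √(0.0121 + 0.160) = 0.415, so δu/u = 0.0543.
Q is then a monomial in u, r, y:
δQ/Q = √((δu/u)² + (½·δr/r)² + (-2·δy/y)²) = √(0.00295 + 0.00237 + 0.0100) = 0.124
Q = 0.0958, so δQ = 0.124 × 0.0958 = 0.0119.

0.0119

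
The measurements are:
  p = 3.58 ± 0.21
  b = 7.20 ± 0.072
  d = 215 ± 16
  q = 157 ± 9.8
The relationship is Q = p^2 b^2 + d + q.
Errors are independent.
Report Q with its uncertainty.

Let w = p^2·b^2 = 664. δw/w = √((2·δp/p)² + (2·δb/b)²) = √(0.0138 + 0.000400) = 0.119, so δw = 79.1.
Q = w + d + q: δQ = √(δw² + δd² + δq²) = √(6250 + 256 + 96.0) = 81.3
Q = 1040.

1040 ± 81.3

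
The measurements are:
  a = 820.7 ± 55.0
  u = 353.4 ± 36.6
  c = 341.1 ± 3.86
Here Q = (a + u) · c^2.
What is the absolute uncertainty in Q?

8.29e+06

Let w = a + u = 1174. δw = √(δa² + δu²) = √(3020 + 1340) = 66.1, so δw/w = 0.0563.
Q is then a monomial in w, c:
δQ/Q = √((δw/w)² + (2·δc/c)²) = √(0.00317 + 0.000512) = 0.0606
Q = 1.366e+08, so δQ = 0.0606 × 1.366e+08 = 8.29e+06.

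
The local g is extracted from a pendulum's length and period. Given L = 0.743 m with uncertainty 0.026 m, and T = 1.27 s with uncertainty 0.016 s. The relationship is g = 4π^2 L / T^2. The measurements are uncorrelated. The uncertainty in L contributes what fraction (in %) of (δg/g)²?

(δg/g)² = (1·δL/L)² + (-2·δT/T)²
  L term: (1×0.0350)² = 0.00122
  T term: (-2×0.0126)² = 0.000635
Total = 0.00186. Share from L = 0.00122/0.00186 = 0.659.

65.9%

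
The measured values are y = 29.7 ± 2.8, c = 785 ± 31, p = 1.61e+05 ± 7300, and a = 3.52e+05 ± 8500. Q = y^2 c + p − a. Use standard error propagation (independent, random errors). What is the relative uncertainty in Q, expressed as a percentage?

Let w = y^2·c = 6.92e+05. δw/w = √((2·δy/y)² + (1·δc/c)²) = √(0.0356 + 0.00156) = 0.193, so δw = 1.33e+05.
Q = w + p − a: δQ = √(δw² + δp² + δa²) = √(1.78e+10 + 5.33e+07 + 7.22e+07) = 1.34e+05
Q = 5.01e+05, so δQ/Q = 1.34e+05/5.01e+05 = 0.267.

26.7%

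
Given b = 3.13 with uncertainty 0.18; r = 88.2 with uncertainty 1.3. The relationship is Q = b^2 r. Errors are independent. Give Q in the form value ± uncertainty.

864 ± 100

Q is a product of powers, so relative uncertainties combine in quadrature:
  (2·δb/b)² = (2×0.0575)² = 0.0132;  (1·δr/r)² = (1×0.0147)² = 0.000217
δQ/Q = √(0.0134) = 0.116
Q = 864, so δQ = 0.116 × 864 = 100.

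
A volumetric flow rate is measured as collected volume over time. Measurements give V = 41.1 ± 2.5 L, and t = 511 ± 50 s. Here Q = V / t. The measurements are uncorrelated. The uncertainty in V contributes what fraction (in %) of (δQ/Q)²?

27.9%

(δQ/Q)² = (1·δV/V)² + (-1·δt/t)²
  V term: (1×0.0608)² = 0.00370
  t term: (-1×0.0978)² = 0.00957
Total = 0.0133. Share from V = 0.00370/0.0133 = 0.279.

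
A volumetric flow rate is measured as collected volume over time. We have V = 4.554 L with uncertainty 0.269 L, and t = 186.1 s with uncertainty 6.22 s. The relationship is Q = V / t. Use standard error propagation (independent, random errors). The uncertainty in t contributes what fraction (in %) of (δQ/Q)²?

(δQ/Q)² = (1·δV/V)² + (-1·δt/t)²
  V term: (1×0.0591)² = 0.00349
  t term: (-1×0.0334)² = 0.00112
Total = 0.00461. Share from t = 0.00112/0.00461 = 0.243.

24.3%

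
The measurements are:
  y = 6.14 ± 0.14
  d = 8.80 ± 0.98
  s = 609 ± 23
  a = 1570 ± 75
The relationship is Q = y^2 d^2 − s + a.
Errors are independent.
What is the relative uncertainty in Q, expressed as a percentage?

Let p = y^2·d^2 = 2920. δp/p = √((2·δy/y)² + (2·δd/d)²) = √(0.00208 + 0.0496) = 0.227, so δp = 664.
Q = p − s + a: δQ = √(δp² + δs² + δa²) = √(4.41e+05 + 529 + 5620) = 668
Q = 3880, so δQ/Q = 668/3880 = 0.172.

17.2%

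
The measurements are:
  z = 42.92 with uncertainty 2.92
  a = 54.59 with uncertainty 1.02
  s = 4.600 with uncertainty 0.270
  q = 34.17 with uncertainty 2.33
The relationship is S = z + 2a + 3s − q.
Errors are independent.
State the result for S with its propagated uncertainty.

S is a linear combination, so absolute uncertainties add in quadrature:
  (δz)² = 8.53;  (2·δa)² = 4.16;  (3·δs)² = 0.656;  (δq)² = 5.43
δS = √(18.8) = 4.33
S = 131.7.

131.7 ± 4.33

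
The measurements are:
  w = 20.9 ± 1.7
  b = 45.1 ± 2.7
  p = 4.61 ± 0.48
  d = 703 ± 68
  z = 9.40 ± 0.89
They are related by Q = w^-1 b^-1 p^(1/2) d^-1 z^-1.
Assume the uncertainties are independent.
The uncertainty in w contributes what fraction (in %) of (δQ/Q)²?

(δQ/Q)² = (-1·δw/w)² + (-1·δb/b)² + (½·δp/p)² + (-1·δd/d)² + (-1·δz/z)²
  w term: (-1×0.0813)² = 0.00662
  b term: (-1×0.0599)² = 0.00358
  p term: (0.5×0.104)² = 0.00271
  d term: (-1×0.0967)² = 0.00936
  z term: (-1×0.0947)² = 0.00896
Total = 0.0312. Share from w = 0.00662/0.0312 = 0.212.

21.2%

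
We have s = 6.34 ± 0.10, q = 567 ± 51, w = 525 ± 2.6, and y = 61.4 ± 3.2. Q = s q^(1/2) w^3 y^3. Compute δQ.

Q is a product of powers, so relative uncertainties combine in quadrature:
  (1·δs/s)² = (1×0.0158)² = 0.000249;  (½·δq/q)² = (0.5×0.0899)² = 0.00202;  (3·δw/w)² = (3×0.00495)² = 0.000221;  (3·δy/y)² = (3×0.0521)² = 0.0244
δQ/Q = √(0.0269) = 0.164
Q = 5.06e+15, so δQ = 0.164 × 5.06e+15 = 8.3e+14.

8.3e+14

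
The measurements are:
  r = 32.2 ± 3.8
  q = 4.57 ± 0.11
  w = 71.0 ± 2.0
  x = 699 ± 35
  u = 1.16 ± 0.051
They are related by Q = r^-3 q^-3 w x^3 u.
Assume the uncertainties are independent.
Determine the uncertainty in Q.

3480

Q is a product of powers, so relative uncertainties combine in quadrature:
  (-3·δr/r)² = (-3×0.118)² = 0.125;  (-3·δq/q)² = (-3×0.0241)² = 0.00521;  (1·δw/w)² = (1×0.0282)² = 0.000793;  (3·δx/x)² = (3×0.0501)² = 0.0226;  (1·δu/u)² = (1×0.0440)² = 0.00193
δQ/Q = √(0.156) = 0.395
Q = 8830, so δQ = 0.395 × 8830 = 3480.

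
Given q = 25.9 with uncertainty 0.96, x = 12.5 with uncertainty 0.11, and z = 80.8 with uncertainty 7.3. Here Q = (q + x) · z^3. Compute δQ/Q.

0.272

Let u = q + x = 38.4. δu = √(δq² + δx²) = √(0.922 + 0.0121) = 0.966, so δu/u = 0.0252.
Q is then a monomial in u, z:
δQ/Q = √((δu/u)² + (3·δz/z)²) = √(0.000633 + 0.0735) = 0.272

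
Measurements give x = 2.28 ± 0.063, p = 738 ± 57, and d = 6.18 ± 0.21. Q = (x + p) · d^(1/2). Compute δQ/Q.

0.0789

Let u = x + p = 740. δu = √(δx² + δp²) = √(0.00397 + 3250) = 57.0, so δu/u = 0.0770.
Q is then a monomial in u, d:
δQ/Q = √((δu/u)² + (½·δd/d)²) = √(0.00593 + 0.000289) = 0.0789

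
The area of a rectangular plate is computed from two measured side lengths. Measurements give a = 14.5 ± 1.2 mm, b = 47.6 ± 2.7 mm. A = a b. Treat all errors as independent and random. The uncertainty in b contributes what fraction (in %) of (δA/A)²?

(δA/A)² = (1·δa/a)² + (1·δb/b)²
  a term: (1×0.0828)² = 0.00685
  b term: (1×0.0567)² = 0.00322
Total = 0.0101. Share from b = 0.00322/0.0101 = 0.320.

32.0%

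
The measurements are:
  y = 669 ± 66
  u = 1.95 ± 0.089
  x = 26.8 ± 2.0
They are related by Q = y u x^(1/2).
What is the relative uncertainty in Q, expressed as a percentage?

Products/powers → add relative errors in quadrature, weighted by exponent:
  (1·δy/y)² = (1×0.0987)² = 0.00973;  (1·δu/u)² = (1×0.0456)² = 0.00208;  (½·δx/x)² = (0.5×0.0746)² = 0.00139
δQ/Q = √(0.0132) = 0.115

11.5%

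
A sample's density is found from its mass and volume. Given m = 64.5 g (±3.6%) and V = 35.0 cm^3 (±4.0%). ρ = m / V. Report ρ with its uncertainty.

Each factor contributes (exponent × relative error)² to (δρ/ρ)²:
  (1·δm/m)² = (1×0.0360)² = 0.00130;  (-1·δV/V)² = (-1×0.0400)² = 0.00160
δρ/ρ = √(0.00290) = 0.0538
ρ = 1.84 g/cm^3, so δρ = 0.0538 × 1.84 = 0.0992 g/cm^3.

1.84 ± 0.0992 g/cm^3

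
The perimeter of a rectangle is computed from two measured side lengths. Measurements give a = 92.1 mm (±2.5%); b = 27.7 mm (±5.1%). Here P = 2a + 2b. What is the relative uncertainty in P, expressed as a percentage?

2.25%

For a sum/difference, combine absolute errors in quadrature:
  (2·δa)² = 21.2;  (2·δb)² = 7.98
δP = √(29.2) = 5.40 mm
P = 240 mm, so δP/P = 5.40/240 = 0.0225.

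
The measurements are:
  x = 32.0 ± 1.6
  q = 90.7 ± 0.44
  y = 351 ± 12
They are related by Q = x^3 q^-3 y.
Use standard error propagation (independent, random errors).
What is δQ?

Q is a product of powers, so relative uncertainties combine in quadrature:
  (3·δx/x)² = (3×0.0500)² = 0.0225;  (-3·δq/q)² = (-3×0.00485)² = 0.000212;  (1·δy/y)² = (1×0.0342)² = 0.00117
δQ/Q = √(0.0239) = 0.155
Q = 15.4, so δQ = 0.155 × 15.4 = 2.38.

2.38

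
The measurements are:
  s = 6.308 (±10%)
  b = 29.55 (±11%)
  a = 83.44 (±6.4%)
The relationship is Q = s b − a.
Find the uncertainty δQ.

Let p = s·b = 186.4. δp/p = √((1·δs/s)² + (1·δb/b)²) = √(0.0100 + 0.0121) = 0.149, so δp = 27.7.
Q = p − a: δQ = √(δp² + δa²) = √(768 + 28.5) = 28.2

28.2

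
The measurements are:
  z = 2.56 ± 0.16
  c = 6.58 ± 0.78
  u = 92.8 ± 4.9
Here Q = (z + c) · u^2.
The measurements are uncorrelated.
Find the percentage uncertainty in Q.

Let w = z + c = 9.14. δw = √(δz² + δc²) = √(0.0256 + 0.608) = 0.796, so δw/w = 0.0871.
Q is then a monomial in w, u:
δQ/Q = √((δw/w)² + (2·δu/u)²) = √(0.00759 + 0.0112) = 0.137

13.7%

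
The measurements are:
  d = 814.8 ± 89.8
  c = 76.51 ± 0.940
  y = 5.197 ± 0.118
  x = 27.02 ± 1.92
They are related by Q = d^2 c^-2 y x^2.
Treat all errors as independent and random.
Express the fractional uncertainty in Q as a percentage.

Each factor contributes (exponent × relative error)² to (δQ/Q)²:
  (2·δd/d)² = (2×0.110)² = 0.0486;  (-2·δc/c)² = (-2×0.0123)² = 0.000604;  (1·δy/y)² = (1×0.0227)² = 0.000516;  (2·δx/x)² = (2×0.0711)² = 0.0202
δQ/Q = √(0.0699) = 0.264

26.4%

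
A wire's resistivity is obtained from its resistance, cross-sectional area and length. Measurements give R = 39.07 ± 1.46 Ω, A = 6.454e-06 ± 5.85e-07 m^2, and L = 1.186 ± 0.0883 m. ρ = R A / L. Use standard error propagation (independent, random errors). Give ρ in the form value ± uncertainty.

Relative error in a monomial: (δρ/ρ)² = Σ (nᵢ · δxᵢ/xᵢ)².
  (1·δR/R)² = (1×0.0374)² = 0.00140;  (1·δA/A)² = (1×0.0906)² = 0.00822;  (-1·δL/L)² = (-1×0.0745)² = 0.00554
δρ/ρ = √(0.0152) = 0.123
ρ = 0.0002126 Ω·m, so δρ = 0.123 × 0.0002126 = 2.62e-05 Ω·m.

(2.126 ± 0.262) × 10^-4 Ω·m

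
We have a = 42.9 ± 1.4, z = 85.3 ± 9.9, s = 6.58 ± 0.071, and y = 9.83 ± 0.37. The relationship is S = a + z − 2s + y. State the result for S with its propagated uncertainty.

125 ± 10.0

Sums and differences: (δS)² = Σ (cᵢ δxᵢ)².
  (δa)² = 1.96;  (δz)² = 98.0;  (2·δs)² = 0.0202;  (δy)² = 0.137
δS = √(100) = 10.0
S = 125.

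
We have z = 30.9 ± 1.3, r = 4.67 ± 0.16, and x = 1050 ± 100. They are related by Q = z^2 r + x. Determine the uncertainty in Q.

Let p = z^2·r = 4460. δp/p = √((2·δz/z)² + (1·δr/r)²) = √(0.00708 + 0.00117) = 0.0909, so δp = 405.
Q = p + x: δQ = √(δp² + δx²) = √(1.64e+05 + 10000) = 417

417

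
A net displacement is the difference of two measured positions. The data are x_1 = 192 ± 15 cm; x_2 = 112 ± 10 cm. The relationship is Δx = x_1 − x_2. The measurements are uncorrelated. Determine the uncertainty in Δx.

Δx is a linear combination, so absolute uncertainties add in quadrature:
  (δx_1)² = 225;  (δx_2)² = 100
δΔx = √(325) = 18.0 cm

18.0 cm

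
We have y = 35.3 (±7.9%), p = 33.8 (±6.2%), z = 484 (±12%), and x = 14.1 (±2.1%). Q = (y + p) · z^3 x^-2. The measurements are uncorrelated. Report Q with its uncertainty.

(3.94 ± 1.44) × 10^7

Let u = y + p = 69.1. δu = √(δy² + δp²) = √(7.78 + 4.39) = 3.49, so δu/u = 0.0505.
Q is then a monomial in u, z, x:
δQ/Q = √((δu/u)² + (3·δz/z)² + (-2·δx/x)²) = √(0.00255 + 0.130 + 0.00176) = 0.366
Q = 3.94e+07, so δQ = 0.366 × 3.94e+07 = 1.44e+07.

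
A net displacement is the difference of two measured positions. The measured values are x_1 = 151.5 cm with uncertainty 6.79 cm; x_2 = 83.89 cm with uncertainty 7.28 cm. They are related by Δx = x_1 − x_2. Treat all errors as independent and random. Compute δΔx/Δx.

For a sum/difference, combine absolute errors in quadrature:
  (δx_1)² = 46.1;  (δx_2)² = 53.0
δΔx = √(99.1) = 9.96 cm
Δx = 67.61 cm, so δΔx/Δx = 9.96/67.61 = 0.147.

0.147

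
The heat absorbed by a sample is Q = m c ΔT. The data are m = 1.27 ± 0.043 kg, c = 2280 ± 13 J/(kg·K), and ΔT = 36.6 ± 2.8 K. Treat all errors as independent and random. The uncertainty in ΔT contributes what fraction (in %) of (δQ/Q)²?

83.2%

(δQ/Q)² = (1·δm/m)² + (1·δc/c)² + (1·δΔT/ΔT)²
  m term: (1×0.0339)² = 0.00115
  c term: (1×0.00570)² = 3.25e-05
  ΔT term: (1×0.0765)² = 0.00585
Total = 0.00703. Share from ΔT = 0.00585/0.00703 = 0.832.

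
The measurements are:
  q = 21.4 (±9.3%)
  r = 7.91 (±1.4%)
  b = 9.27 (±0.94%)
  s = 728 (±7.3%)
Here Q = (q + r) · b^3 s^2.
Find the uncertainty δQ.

Let u = q + r = 29.3. δu = √(δq² + δr²) = √(3.96 + 0.0123) = 1.99, so δu/u = 0.0680.
Q is then a monomial in u, b, s:
δQ/Q = √((δu/u)² + (3·δb/b)² + (2·δs/s)²) = √(0.00462 + 0.000795 + 0.0213) = 0.164
Q = 1.24e+10, so δQ = 0.164 × 1.24e+10 = 2.02e+09.

2.02e+09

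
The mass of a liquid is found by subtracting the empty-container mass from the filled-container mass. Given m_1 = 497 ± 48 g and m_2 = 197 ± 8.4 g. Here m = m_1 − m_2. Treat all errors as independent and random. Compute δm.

Sums and differences: (δm)² = Σ (cᵢ δxᵢ)².
  (δm_1)² = 2300;  (δm_2)² = 70.6
δm = √(2370) = 48.7 g

48.7 g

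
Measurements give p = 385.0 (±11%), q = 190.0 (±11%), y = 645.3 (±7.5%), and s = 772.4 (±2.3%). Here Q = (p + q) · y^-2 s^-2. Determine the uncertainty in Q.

4.1e-10

Let u = p + q = 575.0. δu = √(δp² + δq²) = √(1790 + 437) = 47.2, so δu/u = 0.0821.
Q is then a monomial in u, y, s:
δQ/Q = √((δu/u)² + (-2·δy/y)² + (-2·δs/s)²) = √(0.00675 + 0.0225 + 0.00212) = 0.177
Q = 2.315e-09, so δQ = 0.177 × 2.315e-09 = 4.1e-10.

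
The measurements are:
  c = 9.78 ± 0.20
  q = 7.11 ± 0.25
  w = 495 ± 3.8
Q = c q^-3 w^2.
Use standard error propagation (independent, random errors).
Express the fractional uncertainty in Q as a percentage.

Relative error in a monomial: (δQ/Q)² = Σ (nᵢ · δxᵢ/xᵢ)².
  (1·δc/c)² = (1×0.0204)² = 0.000418;  (-3·δq/q)² = (-3×0.0352)² = 0.0111;  (2·δw/w)² = (2×0.00768)² = 0.000236
δQ/Q = √(0.0118) = 0.109

10.9%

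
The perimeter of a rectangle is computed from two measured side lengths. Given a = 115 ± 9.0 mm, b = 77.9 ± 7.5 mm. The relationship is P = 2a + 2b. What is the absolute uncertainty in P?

Absolute uncertainties add in quadrature for a linear combination:
  (2·δa)² = 324;  (2·δb)² = 225
δP = √(549) = 23.4 mm

23.4 mm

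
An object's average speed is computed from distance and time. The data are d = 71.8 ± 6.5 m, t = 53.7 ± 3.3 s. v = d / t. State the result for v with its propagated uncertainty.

For a monomial v ∝ d, t^-1, fractional errors add in quadrature:
  (1·δd/d)² = (1×0.0905)² = 0.00820;  (-1·δt/t)² = (-1×0.0615)² = 0.00378
δv/v = √(0.0120) = 0.109
v = 1.34 m/s, so δv = 0.109 × 1.34 = 0.146 m/s.

1.34 ± 0.146 m/s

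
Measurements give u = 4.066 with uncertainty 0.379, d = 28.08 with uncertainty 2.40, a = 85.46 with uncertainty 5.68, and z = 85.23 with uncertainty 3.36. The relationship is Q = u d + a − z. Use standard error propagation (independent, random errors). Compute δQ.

15.9

Let p = u·d = 114.2. δp/p = √((1·δu/u)² + (1·δd/d)²) = √(0.00869 + 0.00731) = 0.126, so δp = 14.4.
Q = p + a − z: δQ = √(δp² + δa² + δz²) = √(208 + 32.3 + 11.3) = 15.9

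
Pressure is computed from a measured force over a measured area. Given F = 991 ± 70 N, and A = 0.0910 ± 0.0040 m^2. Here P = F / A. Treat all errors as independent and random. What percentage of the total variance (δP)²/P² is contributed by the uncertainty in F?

72.1%

(δP/P)² = (1·δF/F)² + (-1·δA/A)²
  F term: (1×0.0706)² = 0.00499
  A term: (-1×0.0440)² = 0.00193
Total = 0.00692. Share from F = 0.00499/0.00692 = 0.721.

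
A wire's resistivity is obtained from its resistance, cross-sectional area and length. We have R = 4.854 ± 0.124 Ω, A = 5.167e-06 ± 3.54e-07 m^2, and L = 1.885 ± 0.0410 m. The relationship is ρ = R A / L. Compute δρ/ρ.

ρ is a product of powers, so relative uncertainties combine in quadrature:
  (1·δR/R)² = (1×0.0255)² = 0.000653;  (1·δA/A)² = (1×0.0685)² = 0.00469;  (-1·δL/L)² = (-1×0.0218)² = 0.000473
δρ/ρ = √(0.00582) = 0.0763

0.0763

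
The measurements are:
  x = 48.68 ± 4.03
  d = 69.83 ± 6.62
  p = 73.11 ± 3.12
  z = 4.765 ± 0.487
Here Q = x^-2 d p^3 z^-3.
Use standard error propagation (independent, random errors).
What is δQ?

40.8

Q is a product of powers, so relative uncertainties combine in quadrature:
  (-2·δx/x)² = (-2×0.0828)² = 0.0274;  (1·δd/d)² = (1×0.0948)² = 0.00899;  (3·δp/p)² = (3×0.0427)² = 0.0164;  (-3·δz/z)² = (-3×0.102)² = 0.0940
δQ/Q = √(0.147) = 0.383
Q = 106.4, so δQ = 0.383 × 106.4 = 40.8.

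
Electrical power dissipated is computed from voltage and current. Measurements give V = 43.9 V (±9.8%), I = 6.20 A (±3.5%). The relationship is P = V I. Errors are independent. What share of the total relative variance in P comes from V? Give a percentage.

(δP/P)² = (1·δV/V)² + (1·δI/I)²
  V term: (1×0.0980)² = 0.00960
  I term: (1×0.0350)² = 0.00123
Total = 0.0108. Share from V = 0.00960/0.0108 = 0.887.

88.7%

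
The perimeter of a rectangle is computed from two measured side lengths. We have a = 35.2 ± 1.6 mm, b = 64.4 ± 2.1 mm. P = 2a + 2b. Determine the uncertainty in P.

5.28 mm

P is a linear combination, so absolute uncertainties add in quadrature:
  (2·δa)² = 10.2;  (2·δb)² = 17.6
δP = √(27.9) = 5.28 mm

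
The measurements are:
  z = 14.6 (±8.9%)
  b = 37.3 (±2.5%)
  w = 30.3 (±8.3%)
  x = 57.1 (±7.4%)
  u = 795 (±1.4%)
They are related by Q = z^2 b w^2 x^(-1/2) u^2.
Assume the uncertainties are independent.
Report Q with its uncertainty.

For a monomial Q ∝ z^2, b, w^2, x^(-1/2), u^2, fractional errors add in quadrature:
  (2·δz/z)² = (2×0.0890)² = 0.0317;  (1·δb/b)² = (1×0.0250)² = 0.000625;  (2·δw/w)² = (2×0.0830)² = 0.0276;  (−½·δx/x)² = (-0.5×0.0740)² = 0.00137;  (2·δu/u)² = (2×0.0140)² = 0.000784
δQ/Q = √(0.0620) = 0.249
Q = 6.11e+11, so δQ = 0.249 × 6.11e+11 = 1.52e+11.

(6.11 ± 1.52) × 10^11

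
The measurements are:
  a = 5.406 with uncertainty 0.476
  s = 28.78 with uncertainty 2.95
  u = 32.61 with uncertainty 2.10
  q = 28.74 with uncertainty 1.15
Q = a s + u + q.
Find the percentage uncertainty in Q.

9.75%

Let p = a·s = 155.6. δp/p = √((1·δa/a)² + (1·δs/s)²) = √(0.00775 + 0.0105) = 0.135, so δp = 21.0.
Q = p + u + q: δQ = √(δp² + δu² + δq²) = √(442 + 4.41 + 1.32) = 21.2
Q = 216.9, so δQ/Q = 21.2/216.9 = 0.0975.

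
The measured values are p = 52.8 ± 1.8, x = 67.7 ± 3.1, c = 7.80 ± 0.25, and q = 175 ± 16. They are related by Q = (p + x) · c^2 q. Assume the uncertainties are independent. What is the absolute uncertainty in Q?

Let u = p + x = 120. δu = √(δp² + δx²) = √(3.24 + 9.61) = 3.58, so δu/u = 0.0297.
Q is then a monomial in u, c, q:
δQ/Q = √((δu/u)² + (2·δc/c)² + (1·δq/q)²) = √(0.000885 + 0.00411 + 0.00836) = 0.116
Q = 1.28e+06, so δQ = 0.116 × 1.28e+06 = 1.48e+05.

1.48e+05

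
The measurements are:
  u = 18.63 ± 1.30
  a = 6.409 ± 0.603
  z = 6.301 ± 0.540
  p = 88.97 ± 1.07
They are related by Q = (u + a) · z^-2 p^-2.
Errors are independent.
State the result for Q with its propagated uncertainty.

Let w = u + a = 25.04. δw = √(δu² + δa²) = √(1.69 + 0.364) = 1.43, so δw/w = 0.0572.
Q is then a monomial in w, z, p:
δQ/Q = √((δw/w)² + (-2·δz/z)² + (-2·δp/p)²) = √(0.00328 + 0.0294 + 0.000579) = 0.182
Q = 7.967e-05, so δQ = 0.182 × 7.967e-05 = 1.45e-05.

(7.967 ± 1.45) × 10^-5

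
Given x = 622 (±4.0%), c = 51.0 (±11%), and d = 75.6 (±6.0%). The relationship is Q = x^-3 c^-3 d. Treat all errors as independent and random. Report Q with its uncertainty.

(2.37 ± 0.844) × 10^-12

Products/powers → add relative errors in quadrature, weighted by exponent:
  (-3·δx/x)² = (-3×0.0400)² = 0.0144;  (-3·δc/c)² = (-3×0.110)² = 0.109;  (1·δd/d)² = (1×0.0600)² = 0.00360
δQ/Q = √(0.127) = 0.356
Q = 2.37e-12, so δQ = 0.356 × 2.37e-12 = 8.44e-13.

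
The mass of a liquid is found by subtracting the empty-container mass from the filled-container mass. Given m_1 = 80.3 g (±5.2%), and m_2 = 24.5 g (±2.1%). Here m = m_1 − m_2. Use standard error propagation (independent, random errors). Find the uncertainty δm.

4.21 g

Sums and differences: (δm)² = Σ (cᵢ δxᵢ)².
  (δm_1)² = 17.4;  (δm_2)² = 0.265
δm = √(17.7) = 4.21 g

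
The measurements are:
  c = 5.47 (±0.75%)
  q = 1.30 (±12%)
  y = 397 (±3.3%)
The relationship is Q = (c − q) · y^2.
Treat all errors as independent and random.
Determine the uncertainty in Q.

50300

Let u = c − q = 4.17. δu = √(δc² + δq²) = √(0.00168 + 0.0243) = 0.161, so δu/u = 0.0387.
Q is then a monomial in u, y:
δQ/Q = √((δu/u)² + (2·δy/y)²) = √(0.00150 + 0.00436) = 0.0765
Q = 6.57e+05, so δQ = 0.0765 × 6.57e+05 = 50300.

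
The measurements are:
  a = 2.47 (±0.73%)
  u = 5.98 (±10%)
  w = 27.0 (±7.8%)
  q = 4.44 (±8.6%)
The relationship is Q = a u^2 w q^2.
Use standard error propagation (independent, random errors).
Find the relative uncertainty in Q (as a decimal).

Relative error in a monomial: (δQ/Q)² = Σ (nᵢ · δxᵢ/xᵢ)².
  (1·δa/a)² = (1×0.00730)² = 5.33e-05;  (2·δu/u)² = (2×0.100)² = 0.0400;  (1·δw/w)² = (1×0.0780)² = 0.00608;  (2·δq/q)² = (2×0.0860)² = 0.0296
δQ/Q = √(0.0757) = 0.275

0.275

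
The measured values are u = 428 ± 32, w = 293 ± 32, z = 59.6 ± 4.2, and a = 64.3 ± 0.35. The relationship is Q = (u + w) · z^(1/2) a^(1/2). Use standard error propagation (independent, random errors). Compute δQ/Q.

0.0720

Let h = u + w = 721. δh = √(δu² + δw²) = √(1020 + 1020) = 45.3, so δh/h = 0.0628.
Q is then a monomial in h, z, a:
δQ/Q = √((δh/h)² + (½·δz/z)² + (½·δa/a)²) = √(0.00394 + 0.00124 + 7.41e-06) = 0.0720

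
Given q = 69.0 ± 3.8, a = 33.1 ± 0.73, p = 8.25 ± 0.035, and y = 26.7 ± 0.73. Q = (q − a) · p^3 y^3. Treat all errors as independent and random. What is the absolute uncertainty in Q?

5.22e+07

Let u = q − a = 35.9. δu = √(δq² + δa²) = √(14.4 + 0.533) = 3.87, so δu/u = 0.108.
Q is then a monomial in u, p, y:
δQ/Q = √((δu/u)² + (3·δp/p)² + (3·δy/y)²) = √(0.0116 + 0.000162 + 0.00673) = 0.136
Q = 3.84e+08, so δQ = 0.136 × 3.84e+08 = 5.22e+07.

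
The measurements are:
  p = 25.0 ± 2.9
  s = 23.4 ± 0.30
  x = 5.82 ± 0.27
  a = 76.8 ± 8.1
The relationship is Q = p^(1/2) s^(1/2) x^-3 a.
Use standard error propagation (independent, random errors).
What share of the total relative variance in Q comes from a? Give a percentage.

32.8%

(δQ/Q)² = (½·δp/p)² + (½·δs/s)² + (-3·δx/x)² + (1·δa/a)²
  p term: (0.5×0.116)² = 0.00336
  s term: (0.5×0.0128)² = 4.11e-05
  x term: (-3×0.0464)² = 0.0194
  a term: (1×0.105)² = 0.0111
Total = 0.0339. Share from a = 0.0111/0.0339 = 0.328.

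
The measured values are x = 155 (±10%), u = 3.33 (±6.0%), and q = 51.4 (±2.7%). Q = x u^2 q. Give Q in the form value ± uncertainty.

88300 ± 14000

Since Q is a product/quotient, work with relative uncertainties:
  (1·δx/x)² = (1×0.100)² = 0.0100;  (2·δu/u)² = (2×0.0600)² = 0.0144;  (1·δq/q)² = (1×0.0270)² = 0.000729
δQ/Q = √(0.0251) = 0.159
Q = 88300, so δQ = 0.159 × 88300 = 14000.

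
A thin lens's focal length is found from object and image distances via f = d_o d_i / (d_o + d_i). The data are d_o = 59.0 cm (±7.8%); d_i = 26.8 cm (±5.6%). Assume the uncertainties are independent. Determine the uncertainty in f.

∂f/∂d_o = (d_i/(d_o+d_i))² = 0.0976;  ∂f/∂d_i = (d_o/(d_o+d_i))² = 0.473
δf = √((∂f/∂d_o · δd_o)² + (∂f/∂d_i · δd_i)²) = √(0.202 + 0.504) = 0.840 cm

0.840 cm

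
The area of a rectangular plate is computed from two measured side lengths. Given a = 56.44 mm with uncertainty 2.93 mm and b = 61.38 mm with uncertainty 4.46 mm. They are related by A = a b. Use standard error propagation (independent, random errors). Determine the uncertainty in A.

309 mm^2

Since A is a product/quotient, work with relative uncertainties:
  (1·δa/a)² = (1×0.0519)² = 0.00270;  (1·δb/b)² = (1×0.0727)² = 0.00528
δA/A = √(0.00797) = 0.0893
A = 3464 mm^2, so δA = 0.0893 × 3464 = 309 mm^2.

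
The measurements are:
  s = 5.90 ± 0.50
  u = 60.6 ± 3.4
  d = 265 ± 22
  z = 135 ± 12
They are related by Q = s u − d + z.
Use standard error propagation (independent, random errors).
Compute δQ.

44.1

Let p = s·u = 358. δp/p = √((1·δs/s)² + (1·δu/u)²) = √(0.00718 + 0.00315) = 0.102, so δp = 36.3.
Q = p − d + z: δQ = √(δp² + δd² + δz²) = √(1320 + 484 + 144) = 44.1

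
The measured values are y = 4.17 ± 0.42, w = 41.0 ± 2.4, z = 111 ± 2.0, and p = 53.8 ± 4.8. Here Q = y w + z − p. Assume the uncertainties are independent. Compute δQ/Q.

Let h = y·w = 171. δh/h = √((1·δy/y)² + (1·δw/w)²) = √(0.0101 + 0.00343) = 0.116, so δh = 19.9.
Q = h + z − p: δQ = √(δh² + δz² + δp²) = √(397 + 4.00 + 23.0) = 20.6
Q = 228, so δQ/Q = 20.6/228 = 0.0902.

0.0902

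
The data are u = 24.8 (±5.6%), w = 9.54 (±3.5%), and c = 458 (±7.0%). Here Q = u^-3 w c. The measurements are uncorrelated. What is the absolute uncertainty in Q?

Each factor contributes (exponent × relative error)² to (δQ/Q)²:
  (-3·δu/u)² = (-3×0.0560)² = 0.0282;  (1·δw/w)² = (1×0.0350)² = 0.00123;  (1·δc/c)² = (1×0.0700)² = 0.00490
δQ/Q = √(0.0343) = 0.185
Q = 0.286, so δQ = 0.185 × 0.286 = 0.0531.

0.0531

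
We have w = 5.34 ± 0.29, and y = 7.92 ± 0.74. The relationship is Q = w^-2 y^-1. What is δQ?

Products/powers → add relative errors in quadrature, weighted by exponent:
  (-2·δw/w)² = (-2×0.0543)² = 0.0118;  (-1·δy/y)² = (-1×0.0934)² = 0.00873
δQ/Q = √(0.0205) = 0.143
Q = 0.00443, so δQ = 0.143 × 0.00443 = 0.000634.

0.000634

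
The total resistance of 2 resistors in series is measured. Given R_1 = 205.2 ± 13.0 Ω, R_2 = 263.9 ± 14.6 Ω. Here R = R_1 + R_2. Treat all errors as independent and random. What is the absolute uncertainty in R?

19.5 Ω

For a sum/difference, combine absolute errors in quadrature:
  (δR_1)² = 169;  (δR_2)² = 213
δR = √(382) = 19.5 Ω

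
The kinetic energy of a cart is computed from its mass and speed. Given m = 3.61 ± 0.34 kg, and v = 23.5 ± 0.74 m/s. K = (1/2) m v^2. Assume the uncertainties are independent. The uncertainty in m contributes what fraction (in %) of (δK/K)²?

69.1%

(δK/K)² = (1·δm/m)² + (2·δv/v)²
  m term: (1×0.0942)² = 0.00887
  v term: (2×0.0315)² = 0.00397
Total = 0.0128. Share from m = 0.00887/0.0128 = 0.691.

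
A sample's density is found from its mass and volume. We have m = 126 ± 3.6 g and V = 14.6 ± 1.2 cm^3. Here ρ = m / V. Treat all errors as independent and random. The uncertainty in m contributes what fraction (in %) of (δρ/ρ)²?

(δρ/ρ)² = (1·δm/m)² + (-1·δV/V)²
  m term: (1×0.0286)² = 0.000816
  V term: (-1×0.0822)² = 0.00676
Total = 0.00757. Share from m = 0.000816/0.00757 = 0.108.

10.8%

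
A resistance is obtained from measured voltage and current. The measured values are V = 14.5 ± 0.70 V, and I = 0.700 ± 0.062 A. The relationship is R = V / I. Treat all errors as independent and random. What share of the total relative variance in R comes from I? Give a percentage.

(δR/R)² = (1·δV/V)² + (-1·δI/I)²
  V term: (1×0.0483)² = 0.00233
  I term: (-1×0.0886)² = 0.00784
Total = 0.0102. Share from I = 0.00784/0.0102 = 0.771.

77.1%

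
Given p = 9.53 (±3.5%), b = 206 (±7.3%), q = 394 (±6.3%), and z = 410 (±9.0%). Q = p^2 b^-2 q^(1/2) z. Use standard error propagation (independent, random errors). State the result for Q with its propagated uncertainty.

17.4 ± 3.27

Relative error in a monomial: (δQ/Q)² = Σ (nᵢ · δxᵢ/xᵢ)².
  (2·δp/p)² = (2×0.0350)² = 0.00490;  (-2·δb/b)² = (-2×0.0730)² = 0.0213;  (½·δq/q)² = (0.5×0.0630)² = 0.000992;  (1·δz/z)² = (1×0.0900)² = 0.00810
δQ/Q = √(0.0353) = 0.188
Q = 17.4, so δQ = 0.188 × 17.4 = 3.27.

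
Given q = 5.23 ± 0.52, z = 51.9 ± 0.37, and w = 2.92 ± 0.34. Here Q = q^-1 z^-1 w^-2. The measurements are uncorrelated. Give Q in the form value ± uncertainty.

Q is a product of powers, so relative uncertainties combine in quadrature:
  (-1·δq/q)² = (-1×0.0994)² = 0.00989;  (-1·δz/z)² = (-1×0.00713)² = 5.08e-05;  (-2·δw/w)² = (-2×0.116)² = 0.0542
δQ/Q = √(0.0642) = 0.253
Q = 0.000432, so δQ = 0.253 × 0.000432 = 0.000109.

0.000432 ± 0.000109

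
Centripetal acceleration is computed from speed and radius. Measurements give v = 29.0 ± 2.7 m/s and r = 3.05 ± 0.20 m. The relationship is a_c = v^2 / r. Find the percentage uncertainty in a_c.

Products/powers → add relative errors in quadrature, weighted by exponent:
  (2·δv/v)² = (2×0.0931)² = 0.0347;  (-1·δr/r)² = (-1×0.0656)² = 0.00430
δa_c/a_c = √(0.0390) = 0.197

19.7%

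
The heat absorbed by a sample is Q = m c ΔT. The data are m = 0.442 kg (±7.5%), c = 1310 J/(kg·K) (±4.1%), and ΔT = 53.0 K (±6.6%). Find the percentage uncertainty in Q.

10.8%

Each factor contributes (exponent × relative error)² to (δQ/Q)²:
  (1·δm/m)² = (1×0.0750)² = 0.00562;  (1·δc/c)² = (1×0.0410)² = 0.00168;  (1·δΔT/ΔT)² = (1×0.0660)² = 0.00436
δQ/Q = √(0.0117) = 0.108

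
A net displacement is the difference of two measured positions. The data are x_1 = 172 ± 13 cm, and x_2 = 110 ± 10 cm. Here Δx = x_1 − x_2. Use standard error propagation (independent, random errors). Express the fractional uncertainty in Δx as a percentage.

Each term contributes (cᵢ δxᵢ)² to (δΔx)²:
  (δx_1)² = 169;  (δx_2)² = 100
δΔx = √(269) = 16.4 cm
Δx = 62.0 cm, so δΔx/Δx = 16.4/62.0 = 0.265.

26.5%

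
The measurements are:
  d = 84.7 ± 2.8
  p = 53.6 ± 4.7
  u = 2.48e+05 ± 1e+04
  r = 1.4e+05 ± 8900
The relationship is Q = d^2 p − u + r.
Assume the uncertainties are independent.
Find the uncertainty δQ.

44300

Let w = d^2·p = 3.85e+05. δw/w = √((2·δd/d)² + (1·δp/p)²) = √(0.00437 + 0.00769) = 0.110, so δw = 42200.
Q = w − u + r: δQ = √(δw² + δu² + δr²) = √(1.78e+09 + 1e+08 + 7.92e+07) = 44300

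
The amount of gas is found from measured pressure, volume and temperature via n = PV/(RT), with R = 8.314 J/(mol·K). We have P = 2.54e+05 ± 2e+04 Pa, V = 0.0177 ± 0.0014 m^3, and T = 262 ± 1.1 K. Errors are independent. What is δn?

For a monomial n ∝ P, V, T^-1, fractional errors add in quadrature:
  (1·δP/P)² = (1×0.0787)² = 0.00620;  (1·δV/V)² = (1×0.0791)² = 0.00626;  (-1·δT/T)² = (-1×0.00420)² = 1.76e-05
δn/n = √(0.0125) = 0.112
n = 2.06 mol, so δn = 0.112 × 2.06 = 0.231 mol.

0.231 mol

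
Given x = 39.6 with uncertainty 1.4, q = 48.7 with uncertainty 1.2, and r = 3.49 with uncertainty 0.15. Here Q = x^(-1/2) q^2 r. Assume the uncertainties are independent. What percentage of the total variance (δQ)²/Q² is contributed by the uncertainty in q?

52.9%

(δQ/Q)² = (−½·δx/x)² + (2·δq/q)² + (1·δr/r)²
  x term: (-0.5×0.0354)² = 0.000312
  q term: (2×0.0246)² = 0.00243
  r term: (1×0.0430)² = 0.00185
Total = 0.00459. Share from q = 0.00243/0.00459 = 0.529.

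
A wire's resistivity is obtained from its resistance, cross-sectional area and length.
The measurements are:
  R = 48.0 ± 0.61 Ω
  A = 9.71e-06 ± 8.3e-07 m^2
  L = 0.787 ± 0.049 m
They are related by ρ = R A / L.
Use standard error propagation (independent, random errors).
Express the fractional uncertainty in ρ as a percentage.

10.7%

Each factor contributes (exponent × relative error)² to (δρ/ρ)²:
  (1·δR/R)² = (1×0.0127)² = 0.000162;  (1·δA/A)² = (1×0.0855)² = 0.00731;  (-1·δL/L)² = (-1×0.0623)² = 0.00388
δρ/ρ = √(0.0113) = 0.107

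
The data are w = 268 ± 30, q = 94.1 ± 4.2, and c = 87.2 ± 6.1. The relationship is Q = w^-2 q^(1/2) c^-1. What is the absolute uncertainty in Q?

3.65e-07

For a monomial Q ∝ w^-2, q^(1/2), c^-1, fractional errors add in quadrature:
  (-2·δw/w)² = (-2×0.112)² = 0.0501;  (½·δq/q)² = (0.5×0.0446)² = 0.000498;  (-1·δc/c)² = (-1×0.0700)² = 0.00489
δQ/Q = √(0.0555) = 0.236
Q = 1.55e-06, so δQ = 0.236 × 1.55e-06 = 3.65e-07.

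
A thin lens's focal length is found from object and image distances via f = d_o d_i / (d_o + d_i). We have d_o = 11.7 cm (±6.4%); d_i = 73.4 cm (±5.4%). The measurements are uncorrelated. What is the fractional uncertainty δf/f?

∂f/∂d_o = (d_i/(d_o+d_i))² = 0.744;  ∂f/∂d_i = (d_o/(d_o+d_i))² = 0.0189
δf = √((∂f/∂d_o · δd_o)² + (∂f/∂d_i · δd_i)²) = √(0.310 + 0.00561) = 0.562 cm
f = 10.1 cm, so δf/f = 0.562/10.1 = 0.0557.

0.0557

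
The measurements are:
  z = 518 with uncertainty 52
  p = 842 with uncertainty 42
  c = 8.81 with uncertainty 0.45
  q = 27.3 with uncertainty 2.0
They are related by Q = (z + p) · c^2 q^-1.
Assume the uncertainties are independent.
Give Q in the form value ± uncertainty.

3870 ± 522

Let u = z + p = 1360. δu = √(δz² + δp²) = √(2700 + 1760) = 66.8, so δu/u = 0.0491.
Q is then a monomial in u, c, q:
δQ/Q = √((δu/u)² + (2·δc/c)² + (-1·δq/q)²) = √(0.00242 + 0.0104 + 0.00537) = 0.135
Q = 3870, so δQ = 0.135 × 3870 = 522.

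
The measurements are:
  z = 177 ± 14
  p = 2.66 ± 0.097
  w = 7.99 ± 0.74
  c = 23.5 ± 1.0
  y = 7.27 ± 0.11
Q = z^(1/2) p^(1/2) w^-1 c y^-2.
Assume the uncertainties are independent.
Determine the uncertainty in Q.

0.139

Products/powers → add relative errors in quadrature, weighted by exponent:
  (½·δz/z)² = (0.5×0.0791)² = 0.00156;  (½·δp/p)² = (0.5×0.0365)² = 0.000332;  (-1·δw/w)² = (-1×0.0926)² = 0.00858;  (1·δc/c)² = (1×0.0426)² = 0.00181;  (-2·δy/y)² = (-2×0.0151)² = 0.000916
δQ/Q = √(0.0132) = 0.115
Q = 1.21, so δQ = 0.115 × 1.21 = 0.139.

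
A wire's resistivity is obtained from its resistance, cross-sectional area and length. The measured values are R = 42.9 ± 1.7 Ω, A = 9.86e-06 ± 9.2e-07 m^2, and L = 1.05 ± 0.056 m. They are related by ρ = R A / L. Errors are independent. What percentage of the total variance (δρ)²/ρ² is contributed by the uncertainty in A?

(δρ/ρ)² = (1·δR/R)² + (1·δA/A)² + (-1·δL/L)²
  R term: (1×0.0396)² = 0.00157
  A term: (1×0.0933)² = 0.00871
  L term: (-1×0.0533)² = 0.00284
Total = 0.0131. Share from A = 0.00871/0.0131 = 0.664.

66.4%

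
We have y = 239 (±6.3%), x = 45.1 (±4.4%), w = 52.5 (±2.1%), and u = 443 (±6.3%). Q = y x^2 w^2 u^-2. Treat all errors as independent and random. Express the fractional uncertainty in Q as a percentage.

Relative error in a monomial: (δQ/Q)² = Σ (nᵢ · δxᵢ/xᵢ)².
  (1·δy/y)² = (1×0.0630)² = 0.00397;  (2·δx/x)² = (2×0.0440)² = 0.00774;  (2·δw/w)² = (2×0.0210)² = 0.00176;  (-2·δu/u)² = (-2×0.0630)² = 0.0159
δQ/Q = √(0.0294) = 0.171

17.1%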